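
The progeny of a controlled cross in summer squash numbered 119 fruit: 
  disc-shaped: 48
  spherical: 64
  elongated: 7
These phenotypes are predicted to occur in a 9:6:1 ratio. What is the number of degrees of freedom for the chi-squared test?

2

A goodness-of-fit test with 3 phenotype classes has df = 3 − 1 = 2.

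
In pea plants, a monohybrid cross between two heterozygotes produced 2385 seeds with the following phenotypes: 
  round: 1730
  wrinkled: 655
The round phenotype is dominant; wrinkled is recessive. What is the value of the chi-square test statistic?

7.718

For a monohybrid cross between heterozygotes with complete dominance, the expected phenotypic ratio is 3:1.
Under the 3:1 hypothesis (Σ ratio = 4, N = 2385):
  round: 2385 × 3/4 = 1788.75
  wrinkled: 2385 × 1/4 = 596.25
χ² = Σ (O − E)² / E
  round: (1730 − 1788.75)² / 1788.75 = 1.9296
  wrinkled: (655 − 596.25)² / 596.25 = 5.7888
χ² = 1.9296 + 5.7888 = 7.7184 ≈ 7.718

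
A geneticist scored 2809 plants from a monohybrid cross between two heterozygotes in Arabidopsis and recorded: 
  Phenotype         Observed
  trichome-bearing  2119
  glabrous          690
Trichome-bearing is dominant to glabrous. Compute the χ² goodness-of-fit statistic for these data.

For a monohybrid cross between heterozygotes with complete dominance, the expected phenotypic ratio is 3:1.
Expected counts for N = 2809 under a 3:1 ratio (total parts = 4):
  trichome-bearing: 2809 × 3/4 = 2106.75
  glabrous: 2809 × 1/4 = 702.25
χ² = Σ (O − E)² / E
  trichome-bearing: (2119 − 2106.75)² / 2106.75 = 0.0712
  glabrous: (690 − 702.25)² / 702.25 = 0.2137
χ² = 0.0712 + 0.2137 = 0.2849 ≈ 0.285

0.285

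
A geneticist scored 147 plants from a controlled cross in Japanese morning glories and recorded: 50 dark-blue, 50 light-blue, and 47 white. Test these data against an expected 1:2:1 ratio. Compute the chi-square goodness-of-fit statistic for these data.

Under the 1:2:1 hypothesis (Σ ratio = 4, N = 147):
  dark-blue: 147 × 1/4 = 36.75
  light-blue: 147 × 2/4 = 73.5
  white: 147 × 1/4 = 36.75
χ² = Σ (O − E)² / E
  dark-blue: (50 − 36.75)² / 36.75 = 4.7772
  light-blue: (50 − 73.5)² / 73.5 = 7.5136
  white: (47 − 36.75)² / 36.75 = 2.8588
χ² = 4.7772 + 7.5136 + 2.8588 = 15.1496 ≈ 15.150

15.150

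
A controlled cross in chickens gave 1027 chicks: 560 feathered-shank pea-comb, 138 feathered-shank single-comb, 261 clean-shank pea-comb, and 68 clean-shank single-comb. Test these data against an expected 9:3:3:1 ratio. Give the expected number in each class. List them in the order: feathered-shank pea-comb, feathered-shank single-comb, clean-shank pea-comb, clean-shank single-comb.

577.6875, 192.5625, 192.5625, 64.1875

Under the 9:3:3:1 hypothesis (Σ ratio = 16, N = 1027):
  feathered-shank pea-comb: 1027 × 9/16 = 577.6875
  feathered-shank single-comb: 1027 × 3/16 = 192.5625
  clean-shank pea-comb: 1027 × 3/16 = 192.5625
  clean-shank single-comb: 1027 × 1/16 = 64.1875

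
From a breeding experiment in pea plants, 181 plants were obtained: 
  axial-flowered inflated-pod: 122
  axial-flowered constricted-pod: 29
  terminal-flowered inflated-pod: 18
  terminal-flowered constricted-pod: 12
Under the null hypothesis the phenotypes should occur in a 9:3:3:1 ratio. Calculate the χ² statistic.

Total ratio parts = 16. Expected numbers out of 181:
  axial-flowered inflated-pod: 181 × 9/16 = 101.8125
  axial-flowered constricted-pod: 181 × 3/16 = 33.9375
  terminal-flowered inflated-pod: 181 × 3/16 = 33.9375
  terminal-flowered constricted-pod: 181 × 1/16 = 11.3125
χ² = Σ (O − E)² / E
  axial-flowered inflated-pod: (122 − 101.8125)² / 101.8125 = 4.0028
  axial-flowered constricted-pod: (29 − 33.9375)² / 33.9375 = 0.7183
  terminal-flowered inflated-pod: (18 − 33.9375)² / 33.9375 = 7.4845
  terminal-flowered constricted-pod: (12 − 11.3125)² / 11.3125 = 0.0418
χ² = 4.0028 + 0.7183 + 7.4845 + 0.0418 = 12.2474 ≈ 12.247

12.247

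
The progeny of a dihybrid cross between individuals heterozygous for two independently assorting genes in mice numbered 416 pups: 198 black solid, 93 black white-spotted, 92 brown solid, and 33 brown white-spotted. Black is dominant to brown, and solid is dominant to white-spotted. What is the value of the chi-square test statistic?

A dihybrid F₂ with independent assortment and complete dominance at both loci gives a 9:3:3:1 phenotypic ratio.
The 9:3:3:1 ratio has 16 parts, so with N = 416 the expected counts are:
  black solid: 416 × 9/16 = 234
  black white-spotted: 416 × 3/16 = 78
  brown solid: 416 × 3/16 = 78
  brown white-spotted: 416 × 1/16 = 26
χ² = Σ (O − E)² / E
  black solid: (198 − 234)² / 234 = 5.5385
  black white-spotted: (93 − 78)² / 78 = 2.8846
  brown solid: (92 − 78)² / 78 = 2.5128
  brown white-spotted: (33 − 26)² / 26 = 1.8846
χ² = 5.5385 + 2.8846 + 2.5128 + 1.8846 = 12.8205 ≈ 12.821

12.821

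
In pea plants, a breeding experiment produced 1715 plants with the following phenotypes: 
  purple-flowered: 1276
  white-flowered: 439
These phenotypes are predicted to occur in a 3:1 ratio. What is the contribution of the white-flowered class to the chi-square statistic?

0.245

Total ratio parts = 4. Expected numbers out of 1715:
  purple-flowered: 1715 × 3/4 = 1286.25
  white-flowered: 1715 × 1/4 = 428.75
Contribution of white-flowered: (439 − 428.75)² / 428.75 = 0.2450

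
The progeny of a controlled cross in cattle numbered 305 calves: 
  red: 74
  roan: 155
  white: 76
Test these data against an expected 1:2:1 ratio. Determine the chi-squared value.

0.108

The 1:2:1 ratio has 4 parts, so with N = 305 the expected counts are:
  red: 305 × 1/4 = 76.25
  roan: 305 × 2/4 = 152.5
  white: 305 × 1/4 = 76.25
χ² = Σ (O − E)² / E
  red: (74 − 76.25)² / 76.25 = 0.0664
  roan: (155 − 152.5)² / 152.5 = 0.0410
  white: (76 − 76.25)² / 76.25 = 0.0008
χ² = 0.0664 + 0.0410 + 0.0008 = 0.1082 ≈ 0.108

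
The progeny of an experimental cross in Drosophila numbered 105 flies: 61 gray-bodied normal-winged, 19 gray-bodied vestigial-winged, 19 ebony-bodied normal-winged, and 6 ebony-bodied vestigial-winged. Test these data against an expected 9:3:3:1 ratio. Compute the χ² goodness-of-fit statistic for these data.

Under the 9:3:3:1 hypothesis (Σ ratio = 16, N = 105):
  gray-bodied normal-winged: 105 × 9/16 = 59.0625
  gray-bodied vestigial-winged: 105 × 3/16 = 19.6875
  ebony-bodied normal-winged: 105 × 3/16 = 19.6875
  ebony-bodied vestigial-winged: 105 × 1/16 = 6.5625
χ² = Σ (O − E)² / E
  gray-bodied normal-winged: (61 − 59.0625)² / 59.0625 = 0.0636
  gray-bodied vestigial-winged: (19 − 19.6875)² / 19.6875 = 0.0240
  ebony-bodied normal-winged: (19 − 19.6875)² / 19.6875 = 0.0240
  ebony-bodied vestigial-winged: (6 − 6.5625)² / 6.5625 = 0.0482
χ² = 0.0636 + 0.0240 + 0.0240 + 0.0482 = 0.1598 ≈ 0.160

0.160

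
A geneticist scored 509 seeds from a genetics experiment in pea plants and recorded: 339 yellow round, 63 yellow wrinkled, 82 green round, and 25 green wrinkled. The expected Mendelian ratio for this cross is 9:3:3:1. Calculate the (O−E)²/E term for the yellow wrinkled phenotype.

The 9:3:3:1 ratio has 16 parts, so with N = 509 the expected counts are:
  yellow round: 509 × 9/16 = 286.3125
  yellow wrinkled: 509 × 3/16 = 95.4375
  green round: 509 × 3/16 = 95.4375
  green wrinkled: 509 × 1/16 = 31.8125
Contribution of yellow wrinkled: (63 − 95.4375)² / 95.4375 = 11.0249

11.025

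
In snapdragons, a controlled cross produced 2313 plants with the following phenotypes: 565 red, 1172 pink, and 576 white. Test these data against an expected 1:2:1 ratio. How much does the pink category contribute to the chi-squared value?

Under the 1:2:1 hypothesis (Σ ratio = 4, N = 2313):
  red: 2313 × 1/4 = 578.25
  pink: 2313 × 2/4 = 1156.5
  white: 2313 × 1/4 = 578.25
Contribution of pink: (1172 − 1156.5)² / 1156.5 = 0.2077

0.208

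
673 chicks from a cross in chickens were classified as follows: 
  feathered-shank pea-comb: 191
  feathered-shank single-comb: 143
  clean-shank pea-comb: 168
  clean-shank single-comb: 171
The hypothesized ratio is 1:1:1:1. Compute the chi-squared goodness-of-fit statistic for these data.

Expected counts for N = 673 under a 1:1:1:1 ratio (total parts = 4):
  feathered-shank pea-comb: 673 × 1/4 = 168.25
  feathered-shank single-comb: 673 × 1/4 = 168.25
  clean-shank pea-comb: 673 × 1/4 = 168.25
  clean-shank single-comb: 673 × 1/4 = 168.25
χ² = Σ (O − E)² / E
  feathered-shank pea-comb: (191 − 168.25)² / 168.25 = 3.0762
  feathered-shank single-comb: (143 − 168.25)² / 168.25 = 3.7894
  clean-shank pea-comb: (168 − 168.25)² / 168.25 = 0.0004
  clean-shank single-comb: (171 − 168.25)² / 168.25 = 0.0449
χ² = 3.0762 + 3.7894 + 0.0004 + 0.0449 = 6.9109 ≈ 6.911

6.911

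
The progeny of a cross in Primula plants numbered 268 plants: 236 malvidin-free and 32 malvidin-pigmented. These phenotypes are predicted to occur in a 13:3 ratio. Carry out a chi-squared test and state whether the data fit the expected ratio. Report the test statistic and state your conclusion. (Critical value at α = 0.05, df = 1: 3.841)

Under the 13:3 hypothesis (Σ ratio = 16, N = 268):
  malvidin-free: 268 × 13/16 = 217.75
  malvidin-pigmented: 268 × 3/16 = 50.25
χ² = Σ (O − E)² / E
  malvidin-free: (236 − 217.75)² / 217.75 = 1.5296
  malvidin-pigmented: (32 − 50.25)² / 50.25 = 6.6281
χ² = 1.5296 + 6.6281 = 8.1577 ≈ 8.158
Degrees of freedom = 2 − 1 = 1; critical value at α = 0.05 is 3.841.
Since 8.158 > 3.841, we reject the null hypothesis — the data do not fit the 13:3 ratio.

8.158; not consistent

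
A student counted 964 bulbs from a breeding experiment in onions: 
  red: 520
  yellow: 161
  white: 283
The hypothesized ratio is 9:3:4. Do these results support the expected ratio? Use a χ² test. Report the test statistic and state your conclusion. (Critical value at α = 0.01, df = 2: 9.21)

10.391; not consistent

Expected counts for N = 964 under a 9:3:4 ratio (total parts = 16):
  red: 964 × 9/16 = 542.25
  yellow: 964 × 3/16 = 180.75
  white: 964 × 4/16 = 241
χ² = Σ (O − E)² / E
  red: (520 − 542.25)² / 542.25 = 0.9130
  yellow: (161 − 180.75)² / 180.75 = 2.1580
  white: (283 − 241)² / 241 = 7.3195
χ² = 0.9130 + 2.1580 + 7.3195 = 10.3905 ≈ 10.391
Degrees of freedom = 3 − 1 = 2; critical value at α = 0.01 is 9.21.
Since 10.391 > 9.21, we reject the null hypothesis — the data do not fit the 9:3:4 ratio.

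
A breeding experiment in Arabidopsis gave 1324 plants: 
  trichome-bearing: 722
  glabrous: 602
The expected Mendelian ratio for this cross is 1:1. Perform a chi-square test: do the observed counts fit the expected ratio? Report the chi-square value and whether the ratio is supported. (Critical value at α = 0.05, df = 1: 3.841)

Under the 1:1 hypothesis (Σ ratio = 2, N = 1324):
  trichome-bearing: 1324 × 1/2 = 662
  glabrous: 1324 × 1/2 = 662
χ² = Σ (O − E)² / E
  trichome-bearing: (722 − 662)² / 662 = 5.4381
  glabrous: (602 − 662)² / 662 = 5.4381
χ² = 5.4381 + 5.4381 = 10.8762 ≈ 10.876
Degrees of freedom = 2 − 1 = 1; critical value at α = 0.05 is 3.841.
Since 10.876 > 3.841, we reject the null hypothesis — the data do not fit the 1:1 ratio.

10.876; not consistent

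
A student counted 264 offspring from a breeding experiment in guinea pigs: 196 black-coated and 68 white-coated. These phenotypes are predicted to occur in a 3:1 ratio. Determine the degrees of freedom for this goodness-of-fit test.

1

A goodness-of-fit test with 2 phenotype classes has df = 2 − 1 = 1.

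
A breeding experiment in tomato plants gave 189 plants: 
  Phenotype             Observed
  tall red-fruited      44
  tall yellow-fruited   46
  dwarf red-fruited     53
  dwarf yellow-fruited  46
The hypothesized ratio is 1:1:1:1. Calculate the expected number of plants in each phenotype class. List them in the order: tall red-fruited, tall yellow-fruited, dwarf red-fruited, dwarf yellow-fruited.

The 1:1:1:1 ratio has 4 parts, so with N = 189 the expected counts are:
  tall red-fruited: 189 × 1/4 = 47.25
  tall yellow-fruited: 189 × 1/4 = 47.25
  dwarf red-fruited: 189 × 1/4 = 47.25
  dwarf yellow-fruited: 189 × 1/4 = 47.25

47.25, 47.25, 47.25, 47.25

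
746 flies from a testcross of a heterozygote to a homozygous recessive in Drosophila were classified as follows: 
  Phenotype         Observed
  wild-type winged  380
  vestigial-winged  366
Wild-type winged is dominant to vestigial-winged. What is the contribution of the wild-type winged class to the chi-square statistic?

A testcross of a heterozygote (Aa × aa) gives a 1:1 phenotypic ratio.
Expected counts for N = 746 under a 1:1 ratio (total parts = 2):
  wild-type winged: 746 × 1/2 = 373
  vestigial-winged: 746 × 1/2 = 373
Contribution of wild-type winged: (380 − 373)² / 373 = 0.1314

0.131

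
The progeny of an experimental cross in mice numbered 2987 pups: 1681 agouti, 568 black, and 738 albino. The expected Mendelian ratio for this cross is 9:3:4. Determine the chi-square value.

The 9:3:4 ratio has 16 parts, so with N = 2987 the expected counts are:
  agouti: 2987 × 9/16 = 1680.1875
  black: 2987 × 3/16 = 560.0625
  albino: 2987 × 4/16 = 746.75
χ² = Σ (O − E)² / E
  agouti: (1681 − 1680.1875)² / 1680.1875 = 0.0004
  black: (568 − 560.0625)² / 560.0625 = 0.1125
  albino: (738 − 746.75)² / 746.75 = 0.1025
χ² = 0.0004 + 0.1125 + 0.1025 = 0.2154 ≈ 0.215

0.215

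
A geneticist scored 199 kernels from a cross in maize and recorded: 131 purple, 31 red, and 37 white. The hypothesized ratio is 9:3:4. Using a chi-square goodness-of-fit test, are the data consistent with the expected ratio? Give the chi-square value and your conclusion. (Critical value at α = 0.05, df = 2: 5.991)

7.582; not consistent

The 9:3:4 ratio has 16 parts, so with N = 199 the expected counts are:
  purple: 199 × 9/16 = 111.9375
  red: 199 × 3/16 = 37.3125
  white: 199 × 4/16 = 49.75
χ² = Σ (O − E)² / E
  purple: (131 − 111.9375)² / 111.9375 = 3.2463
  red: (31 − 37.3125)² / 37.3125 = 1.0679
  white: (37 − 49.75)² / 49.75 = 3.2676
χ² = 3.2463 + 1.0679 + 3.2676 = 7.5818 ≈ 7.582
Degrees of freedom = 3 − 1 = 2; critical value at α = 0.05 is 5.991.
Since 7.582 > 5.991, we reject the null hypothesis — the data do not fit the 9:3:4 ratio.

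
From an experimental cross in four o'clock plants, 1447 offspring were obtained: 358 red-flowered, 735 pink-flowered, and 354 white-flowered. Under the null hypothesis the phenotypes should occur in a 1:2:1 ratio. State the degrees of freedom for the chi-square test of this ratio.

A goodness-of-fit test with 3 phenotype classes has df = 3 − 1 = 2.

2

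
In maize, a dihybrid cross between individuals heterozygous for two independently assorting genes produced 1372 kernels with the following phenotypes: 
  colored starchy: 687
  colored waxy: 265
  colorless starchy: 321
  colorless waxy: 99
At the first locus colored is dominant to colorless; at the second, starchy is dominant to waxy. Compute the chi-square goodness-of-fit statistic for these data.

A dihybrid F₂ with independent assortment and complete dominance at both loci gives a 9:3:3:1 phenotypic ratio.
Total ratio parts = 16. Expected numbers out of 1372:
  colored starchy: 1372 × 9/16 = 771.75
  colored waxy: 1372 × 3/16 = 257.25
  colorless starchy: 1372 × 3/16 = 257.25
  colorless waxy: 1372 × 1/16 = 85.75
χ² = Σ (O − E)² / E
  colored starchy: (687 − 771.75)² / 771.75 = 9.3069
  colored waxy: (265 − 257.25)² / 257.25 = 0.2335
  colorless starchy: (321 − 257.25)² / 257.25 = 15.7981
  colorless waxy: (99 − 85.75)² / 85.75 = 2.0474
χ² = 9.3069 + 0.2335 + 15.7981 + 2.0474 = 27.3859 ≈ 27.386

27.386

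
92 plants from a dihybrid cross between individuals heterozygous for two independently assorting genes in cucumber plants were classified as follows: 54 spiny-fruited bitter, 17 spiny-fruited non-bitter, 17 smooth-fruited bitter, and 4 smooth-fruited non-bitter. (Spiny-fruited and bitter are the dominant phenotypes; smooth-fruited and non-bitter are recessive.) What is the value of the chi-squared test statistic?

0.638

A dihybrid F₂ with independent assortment and complete dominance at both loci gives a 9:3:3:1 phenotypic ratio.
Expected counts for N = 92 under a 9:3:3:1 ratio (total parts = 16):
  spiny-fruited bitter: 92 × 9/16 = 51.75
  spiny-fruited non-bitter: 92 × 3/16 = 17.25
  smooth-fruited bitter: 92 × 3/16 = 17.25
  smooth-fruited non-bitter: 92 × 1/16 = 5.75
χ² = Σ (O − E)² / E
  spiny-fruited bitter: (54 − 51.75)² / 51.75 = 0.0978
  spiny-fruited non-bitter: (17 − 17.25)² / 17.25 = 0.0036
  smooth-fruited bitter: (17 − 17.25)² / 17.25 = 0.0036
  smooth-fruited non-bitter: (4 − 5.75)² / 5.75 = 0.5326
χ² = 0.0978 + 0.0036 + 0.0036 + 0.5326 = 0.6376 ≈ 0.638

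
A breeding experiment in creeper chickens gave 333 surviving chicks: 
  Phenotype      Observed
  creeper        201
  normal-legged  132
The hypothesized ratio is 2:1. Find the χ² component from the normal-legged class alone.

3.973

Total ratio parts = 3. Expected numbers out of 333:
  creeper: 333 × 2/3 = 222
  normal-legged: 333 × 1/3 = 111
Contribution of normal-legged: (132 − 111)² / 111 = 3.9730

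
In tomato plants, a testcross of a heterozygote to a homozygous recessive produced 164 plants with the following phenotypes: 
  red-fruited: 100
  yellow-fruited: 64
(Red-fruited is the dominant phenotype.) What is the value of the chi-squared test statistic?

7.902

A testcross of a heterozygote (Aa × aa) gives a 1:1 phenotypic ratio.
Total ratio parts = 2. Expected numbers out of 164:
  red-fruited: 164 × 1/2 = 82
  yellow-fruited: 164 × 1/2 = 82
χ² = Σ (O − E)² / E
  red-fruited: (100 − 82)² / 82 = 3.9512
  yellow-fruited: (64 − 82)² / 82 = 3.9512
χ² = 3.9512 + 3.9512 = 7.9024 ≈ 7.902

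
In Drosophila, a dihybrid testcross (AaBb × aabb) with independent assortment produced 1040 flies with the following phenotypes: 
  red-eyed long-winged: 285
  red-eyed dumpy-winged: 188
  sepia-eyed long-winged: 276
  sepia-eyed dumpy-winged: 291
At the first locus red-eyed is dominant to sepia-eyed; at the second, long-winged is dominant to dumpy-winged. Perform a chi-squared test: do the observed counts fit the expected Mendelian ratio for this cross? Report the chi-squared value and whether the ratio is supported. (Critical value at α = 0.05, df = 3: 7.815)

27.023; not consistent

A dihybrid testcross with independent assortment gives a 1:1:1:1 ratio.
Expected counts for N = 1040 under a 1:1:1:1 ratio (total parts = 4):
  red-eyed long-winged: 1040 × 1/4 = 260
  red-eyed dumpy-winged: 1040 × 1/4 = 260
  sepia-eyed long-winged: 1040 × 1/4 = 260
  sepia-eyed dumpy-winged: 1040 × 1/4 = 260
χ² = Σ (O − E)² / E
  red-eyed long-winged: (285 − 260)² / 260 = 2.4038
  red-eyed dumpy-winged: (188 − 260)² / 260 = 19.9385
  sepia-eyed long-winged: (276 − 260)² / 260 = 0.9846
  sepia-eyed dumpy-winged: (291 − 260)² / 260 = 3.6962
χ² = 2.4038 + 19.9385 + 0.9846 + 3.6962 = 27.0231 ≈ 27.023
Degrees of freedom = 4 − 1 = 3; critical value at α = 0.05 is 7.815.
Since 27.023 > 7.815, we reject the null hypothesis — the data do not fit the 1:1:1:1 ratio.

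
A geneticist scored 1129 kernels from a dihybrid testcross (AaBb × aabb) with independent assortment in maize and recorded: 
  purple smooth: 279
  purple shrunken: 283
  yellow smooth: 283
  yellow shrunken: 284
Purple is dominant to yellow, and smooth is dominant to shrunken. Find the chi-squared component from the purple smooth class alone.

0.037

A dihybrid testcross with independent assortment gives a 1:1:1:1 ratio.
Under the 1:1:1:1 hypothesis (Σ ratio = 4, N = 1129):
  purple smooth: 1129 × 1/4 = 282.25
  purple shrunken: 1129 × 1/4 = 282.25
  yellow smooth: 1129 × 1/4 = 282.25
  yellow shrunken: 1129 × 1/4 = 282.25
Contribution of purple smooth: (279 − 282.25)² / 282.25 = 0.0374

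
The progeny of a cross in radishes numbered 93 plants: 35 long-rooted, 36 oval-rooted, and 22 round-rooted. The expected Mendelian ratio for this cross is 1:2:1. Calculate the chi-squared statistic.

8.376

The 1:2:1 ratio has 4 parts, so with N = 93 the expected counts are:
  long-rooted: 93 × 1/4 = 23.25
  oval-rooted: 93 × 2/4 = 46.5
  round-rooted: 93 × 1/4 = 23.25
χ² = Σ (O − E)² / E
  long-rooted: (35 − 23.25)² / 23.25 = 5.9382
  oval-rooted: (36 − 46.5)² / 46.5 = 2.3710
  round-rooted: (22 − 23.25)² / 23.25 = 0.0672
χ² = 5.9382 + 2.3710 + 0.0672 = 8.3764 ≈ 8.376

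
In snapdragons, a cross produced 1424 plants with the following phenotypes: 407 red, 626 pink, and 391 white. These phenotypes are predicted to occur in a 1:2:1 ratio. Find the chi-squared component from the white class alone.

3.441

The 1:2:1 ratio has 4 parts, so with N = 1424 the expected counts are:
  red: 1424 × 1/4 = 356
  pink: 1424 × 2/4 = 712
  white: 1424 × 1/4 = 356
Contribution of white: (391 − 356)² / 356 = 3.4410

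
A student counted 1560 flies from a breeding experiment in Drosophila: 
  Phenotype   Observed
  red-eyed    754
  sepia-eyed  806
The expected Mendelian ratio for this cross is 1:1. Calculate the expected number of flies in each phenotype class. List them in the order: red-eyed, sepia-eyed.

780, 780

The 1:1 ratio has 2 parts, so with N = 1560 the expected counts are:
  red-eyed: 1560 × 1/2 = 780
  sepia-eyed: 1560 × 1/2 = 780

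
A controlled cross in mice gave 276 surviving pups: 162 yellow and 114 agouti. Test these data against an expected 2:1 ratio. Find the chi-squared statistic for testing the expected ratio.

Total ratio parts = 3. Expected numbers out of 276:
  yellow: 276 × 2/3 = 184
  agouti: 276 × 1/3 = 92
χ² = Σ (O − E)² / E
  yellow: (162 − 184)² / 184 = 2.6304
  agouti: (114 − 92)² / 92 = 5.2609
χ² = 2.6304 + 5.2609 = 7.8913 ≈ 7.891

7.891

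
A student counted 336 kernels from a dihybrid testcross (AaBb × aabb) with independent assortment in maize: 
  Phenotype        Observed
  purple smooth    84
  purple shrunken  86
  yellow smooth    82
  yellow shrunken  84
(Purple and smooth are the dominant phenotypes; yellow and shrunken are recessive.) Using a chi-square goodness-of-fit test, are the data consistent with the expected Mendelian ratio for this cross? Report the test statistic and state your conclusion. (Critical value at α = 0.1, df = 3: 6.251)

0.095; consistent

A dihybrid testcross with independent assortment gives a 1:1:1:1 ratio.
Expected counts for N = 336 under a 1:1:1:1 ratio (total parts = 4):
  purple smooth: 336 × 1/4 = 84
  purple shrunken: 336 × 1/4 = 84
  yellow smooth: 336 × 1/4 = 84
  yellow shrunken: 336 × 1/4 = 84
χ² = Σ (O − E)² / E
  purple smooth: (84 − 84)² / 84 = 0.0000
  purple shrunken: (86 − 84)² / 84 = 0.0476
  yellow smooth: (82 − 84)² / 84 = 0.0476
  yellow shrunken: (84 − 84)² / 84 = 0.0000
χ² = 0.0000 + 0.0476 + 0.0476 + 0.0000 = 0.0952 ≈ 0.095
Degrees of freedom = 4 − 1 = 3; critical value at α = 0.1 is 6.251.
Since 0.095 < 6.251, we fail to reject the null hypothesis — the data are consistent with the 1:1:1:1 ratio.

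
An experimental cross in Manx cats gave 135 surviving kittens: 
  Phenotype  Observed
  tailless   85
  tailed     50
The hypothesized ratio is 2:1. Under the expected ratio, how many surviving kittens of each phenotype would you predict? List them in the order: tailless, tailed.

90, 45

Expected counts for N = 135 under a 2:1 ratio (total parts = 3):
  tailless: 135 × 2/3 = 90
  tailed: 135 × 1/3 = 45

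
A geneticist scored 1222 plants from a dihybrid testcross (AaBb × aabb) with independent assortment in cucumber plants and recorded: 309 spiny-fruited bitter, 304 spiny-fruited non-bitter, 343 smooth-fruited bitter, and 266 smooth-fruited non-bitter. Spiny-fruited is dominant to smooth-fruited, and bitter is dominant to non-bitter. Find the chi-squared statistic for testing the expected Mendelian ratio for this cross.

A dihybrid testcross with independent assortment gives a 1:1:1:1 ratio.
Expected counts for N = 1222 under a 1:1:1:1 ratio (total parts = 4):
  spiny-fruited bitter: 1222 × 1/4 = 305.5
  spiny-fruited non-bitter: 1222 × 1/4 = 305.5
  smooth-fruited bitter: 1222 × 1/4 = 305.5
  smooth-fruited non-bitter: 1222 × 1/4 = 305.5
χ² = Σ (O − E)² / E
  spiny-fruited bitter: (309 − 305.5)² / 305.5 = 0.0401
  spiny-fruited non-bitter: (304 − 305.5)² / 305.5 = 0.0074
  smooth-fruited bitter: (343 − 305.5)² / 305.5 = 4.6031
  smooth-fruited non-bitter: (266 − 305.5)² / 305.5 = 5.1072
χ² = 0.0401 + 0.0074 + 4.6031 + 5.1072 = 9.7578 ≈ 9.758

9.758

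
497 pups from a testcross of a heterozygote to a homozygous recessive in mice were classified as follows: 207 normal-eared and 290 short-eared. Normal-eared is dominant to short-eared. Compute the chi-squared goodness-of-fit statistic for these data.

A testcross of a heterozygote (Aa × aa) gives a 1:1 phenotypic ratio.
Under the 1:1 hypothesis (Σ ratio = 2, N = 497):
  normal-eared: 497 × 1/2 = 248.5
  short-eared: 497 × 1/2 = 248.5
χ² = Σ (O − E)² / E
  normal-eared: (207 − 248.5)² / 248.5 = 6.9306
  short-eared: (290 − 248.5)² / 248.5 = 6.9306
χ² = 6.9306 + 6.9306 = 13.8612 ≈ 13.861

13.861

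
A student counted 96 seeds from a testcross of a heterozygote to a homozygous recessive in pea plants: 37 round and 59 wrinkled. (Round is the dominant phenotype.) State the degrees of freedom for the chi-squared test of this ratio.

A testcross of a heterozygote (Aa × aa) gives a 1:1 phenotypic ratio.
A goodness-of-fit test with 2 phenotype classes has df = 2 − 1 = 1.

1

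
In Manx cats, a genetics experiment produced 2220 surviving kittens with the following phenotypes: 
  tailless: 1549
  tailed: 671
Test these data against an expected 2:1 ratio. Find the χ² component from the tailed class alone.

Total ratio parts = 3. Expected numbers out of 2220:
  tailless: 2220 × 2/3 = 1480
  tailed: 2220 × 1/3 = 740
Contribution of tailed: (671 − 740)² / 740 = 6.4338

6.434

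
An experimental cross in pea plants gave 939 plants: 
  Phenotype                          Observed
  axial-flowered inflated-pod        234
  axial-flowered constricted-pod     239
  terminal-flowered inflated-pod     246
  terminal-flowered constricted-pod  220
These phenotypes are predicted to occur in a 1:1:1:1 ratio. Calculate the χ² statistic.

1.545

The 1:1:1:1 ratio has 4 parts, so with N = 939 the expected counts are:
  axial-flowered inflated-pod: 939 × 1/4 = 234.75
  axial-flowered constricted-pod: 939 × 1/4 = 234.75
  terminal-flowered inflated-pod: 939 × 1/4 = 234.75
  terminal-flowered constricted-pod: 939 × 1/4 = 234.75
χ² = Σ (O − E)² / E
  axial-flowered inflated-pod: (234 − 234.75)² / 234.75 = 0.0024
  axial-flowered constricted-pod: (239 − 234.75)² / 234.75 = 0.0769
  terminal-flowered inflated-pod: (246 − 234.75)² / 234.75 = 0.5391
  terminal-flowered constricted-pod: (220 − 234.75)² / 234.75 = 0.9268
χ² = 0.0024 + 0.0769 + 0.5391 + 0.9268 = 1.5452 ≈ 1.545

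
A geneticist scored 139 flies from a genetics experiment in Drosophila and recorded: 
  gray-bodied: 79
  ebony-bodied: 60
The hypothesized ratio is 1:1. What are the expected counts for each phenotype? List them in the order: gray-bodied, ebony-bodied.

The 1:1 ratio has 2 parts, so with N = 139 the expected counts are:
  gray-bodied: 139 × 1/2 = 69.5
  ebony-bodied: 139 × 1/2 = 69.5

69.5, 69.5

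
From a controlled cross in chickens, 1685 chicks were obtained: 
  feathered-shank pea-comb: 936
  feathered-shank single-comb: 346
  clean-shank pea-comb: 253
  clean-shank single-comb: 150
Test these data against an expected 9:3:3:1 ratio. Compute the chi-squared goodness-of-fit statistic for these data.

The 9:3:3:1 ratio has 16 parts, so with N = 1685 the expected counts are:
  feathered-shank pea-comb: 1685 × 9/16 = 947.8125
  feathered-shank single-comb: 1685 × 3/16 = 315.9375
  clean-shank pea-comb: 1685 × 3/16 = 315.9375
  clean-shank single-comb: 1685 × 1/16 = 105.3125
χ² = Σ (O − E)² / E
  feathered-shank pea-comb: (936 − 947.8125)² / 947.8125 = 0.1472
  feathered-shank single-comb: (346 − 315.9375)² / 315.9375 = 2.8605
  clean-shank pea-comb: (253 − 315.9375)² / 315.9375 = 12.5377
  clean-shank single-comb: (150 − 105.3125)² / 105.3125 = 18.9624
χ² = 0.1472 + 2.8605 + 12.5377 + 18.9624 = 34.5078 ≈ 34.508

34.508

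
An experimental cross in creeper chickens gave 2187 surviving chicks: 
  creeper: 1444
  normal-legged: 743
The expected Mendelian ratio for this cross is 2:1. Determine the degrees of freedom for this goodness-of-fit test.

1

A goodness-of-fit test with 2 phenotype classes has df = 2 − 1 = 1.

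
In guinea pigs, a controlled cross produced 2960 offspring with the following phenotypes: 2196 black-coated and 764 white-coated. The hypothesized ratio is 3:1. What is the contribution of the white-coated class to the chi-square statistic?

Expected counts for N = 2960 under a 3:1 ratio (total parts = 4):
  black-coated: 2960 × 3/4 = 2220
  white-coated: 2960 × 1/4 = 740
Contribution of white-coated: (764 − 740)² / 740 = 0.7784

0.778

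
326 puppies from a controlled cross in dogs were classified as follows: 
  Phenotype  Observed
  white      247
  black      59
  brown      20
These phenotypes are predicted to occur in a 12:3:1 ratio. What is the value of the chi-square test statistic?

Total ratio parts = 16. Expected numbers out of 326:
  white: 326 × 12/16 = 244.5
  black: 326 × 3/16 = 61.125
  brown: 326 × 1/16 = 20.375
χ² = Σ (O − E)² / E
  white: (247 − 244.5)² / 244.5 = 0.0256
  black: (59 − 61.125)² / 61.125 = 0.0739
  brown: (20 − 20.375)² / 20.375 = 0.0069
χ² = 0.0256 + 0.0739 + 0.0069 = 0.1064 ≈ 0.106

0.106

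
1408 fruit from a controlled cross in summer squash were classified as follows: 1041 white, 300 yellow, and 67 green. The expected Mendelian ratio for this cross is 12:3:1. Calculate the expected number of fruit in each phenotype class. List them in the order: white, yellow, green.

Expected counts for N = 1408 under a 12:3:1 ratio (total parts = 16):
  white: 1408 × 12/16 = 1056
  yellow: 1408 × 3/16 = 264
  green: 1408 × 1/16 = 88

1056, 264, 88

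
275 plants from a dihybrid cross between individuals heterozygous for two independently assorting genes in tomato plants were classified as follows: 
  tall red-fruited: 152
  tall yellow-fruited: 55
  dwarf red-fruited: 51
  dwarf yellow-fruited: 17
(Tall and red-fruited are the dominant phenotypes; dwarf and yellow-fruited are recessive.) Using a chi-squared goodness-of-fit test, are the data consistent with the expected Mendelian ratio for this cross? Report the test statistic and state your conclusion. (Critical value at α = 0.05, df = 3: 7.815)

0.284; consistent

A dihybrid F₂ with independent assortment and complete dominance at both loci gives a 9:3:3:1 phenotypic ratio.
Expected counts for N = 275 under a 9:3:3:1 ratio (total parts = 16):
  tall red-fruited: 275 × 9/16 = 154.6875
  tall yellow-fruited: 275 × 3/16 = 51.5625
  dwarf red-fruited: 275 × 3/16 = 51.5625
  dwarf yellow-fruited: 275 × 1/16 = 17.1875
χ² = Σ (O − E)² / E
  tall red-fruited: (152 − 154.6875)² / 154.6875 = 0.0467
  tall yellow-fruited: (55 − 51.5625)² / 51.5625 = 0.2292
  dwarf red-fruited: (51 − 51.5625)² / 51.5625 = 0.0061
  dwarf yellow-fruited: (17 − 17.1875)² / 17.1875 = 0.0020
χ² = 0.0467 + 0.2292 + 0.0061 + 0.0020 = 0.284
Degrees of freedom = 4 − 1 = 3; critical value at α = 0.05 is 7.815.
Since 0.284 < 7.815, we fail to reject the null hypothesis — the data are consistent with the 9:3:3:1 ratio.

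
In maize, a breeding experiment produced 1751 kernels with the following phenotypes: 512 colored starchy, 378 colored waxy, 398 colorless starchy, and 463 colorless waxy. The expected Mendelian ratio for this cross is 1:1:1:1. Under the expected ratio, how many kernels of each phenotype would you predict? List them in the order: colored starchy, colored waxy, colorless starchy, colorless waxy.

Under the 1:1:1:1 hypothesis (Σ ratio = 4, N = 1751):
  colored starchy: 1751 × 1/4 = 437.75
  colored waxy: 1751 × 1/4 = 437.75
  colorless starchy: 1751 × 1/4 = 437.75
  colorless waxy: 1751 × 1/4 = 437.75

437.75, 437.75, 437.75, 437.75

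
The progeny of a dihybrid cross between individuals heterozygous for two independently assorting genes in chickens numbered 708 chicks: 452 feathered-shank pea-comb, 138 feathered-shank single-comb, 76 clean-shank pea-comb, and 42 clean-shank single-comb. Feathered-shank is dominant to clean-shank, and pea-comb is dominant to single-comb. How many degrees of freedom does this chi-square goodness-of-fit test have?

A dihybrid F₂ with independent assortment and complete dominance at both loci gives a 9:3:3:1 phenotypic ratio.
A goodness-of-fit test with 4 phenotype classes has df = 4 − 1 = 3.

3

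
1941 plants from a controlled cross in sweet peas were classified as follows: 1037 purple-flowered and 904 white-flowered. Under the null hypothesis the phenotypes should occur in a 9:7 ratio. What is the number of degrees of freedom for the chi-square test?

1

A goodness-of-fit test with 2 phenotype classes has df = 2 − 1 = 1.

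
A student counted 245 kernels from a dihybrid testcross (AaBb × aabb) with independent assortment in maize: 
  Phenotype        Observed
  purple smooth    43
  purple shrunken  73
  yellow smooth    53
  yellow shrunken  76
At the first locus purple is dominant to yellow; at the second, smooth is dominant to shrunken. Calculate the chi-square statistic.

A dihybrid testcross with independent assortment gives a 1:1:1:1 ratio.
The 1:1:1:1 ratio has 4 parts, so with N = 245 the expected counts are:
  purple smooth: 245 × 1/4 = 61.25
  purple shrunken: 245 × 1/4 = 61.25
  yellow smooth: 245 × 1/4 = 61.25
  yellow shrunken: 245 × 1/4 = 61.25
χ² = Σ (O − E)² / E
  purple smooth: (43 − 61.25)² / 61.25 = 5.4378
  purple shrunken: (73 − 61.25)² / 61.25 = 2.2541
  yellow smooth: (53 − 61.25)² / 61.25 = 1.1112
  yellow shrunken: (76 − 61.25)² / 61.25 = 3.5520
χ² = 5.4378 + 2.2541 + 1.1112 + 3.5520 = 12.3551 ≈ 12.355

12.355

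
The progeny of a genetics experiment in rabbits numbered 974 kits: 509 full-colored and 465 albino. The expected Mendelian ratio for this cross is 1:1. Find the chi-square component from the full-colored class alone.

0.994

Total ratio parts = 2. Expected numbers out of 974:
  full-colored: 974 × 1/2 = 487
  albino: 974 × 1/2 = 487
Contribution of full-colored: (509 − 487)² / 487 = 0.9938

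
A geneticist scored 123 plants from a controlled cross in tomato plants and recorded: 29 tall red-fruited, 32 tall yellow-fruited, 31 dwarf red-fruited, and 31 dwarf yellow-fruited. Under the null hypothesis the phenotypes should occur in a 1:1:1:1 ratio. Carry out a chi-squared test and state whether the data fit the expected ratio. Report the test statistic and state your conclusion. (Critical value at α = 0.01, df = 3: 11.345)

Total ratio parts = 4. Expected numbers out of 123:
  tall red-fruited: 123 × 1/4 = 30.75
  tall yellow-fruited: 123 × 1/4 = 30.75
  dwarf red-fruited: 123 × 1/4 = 30.75
  dwarf yellow-fruited: 123 × 1/4 = 30.75
χ² = Σ (O − E)² / E
  tall red-fruited: (29 − 30.75)² / 30.75 = 0.0996
  tall yellow-fruited: (32 − 30.75)² / 30.75 = 0.0508
  dwarf red-fruited: (31 − 30.75)² / 30.75 = 0.0020
  dwarf yellow-fruited: (31 − 30.75)² / 30.75 = 0.0020
χ² = 0.0996 + 0.0508 + 0.0020 + 0.0020 = 0.1544 ≈ 0.154
Degrees of freedom = 4 − 1 = 3; critical value at α = 0.01 is 11.345.
Since 0.154 < 11.345, we fail to reject the null hypothesis — the data are consistent with the 1:1:1:1 ratio.

0.154; consistent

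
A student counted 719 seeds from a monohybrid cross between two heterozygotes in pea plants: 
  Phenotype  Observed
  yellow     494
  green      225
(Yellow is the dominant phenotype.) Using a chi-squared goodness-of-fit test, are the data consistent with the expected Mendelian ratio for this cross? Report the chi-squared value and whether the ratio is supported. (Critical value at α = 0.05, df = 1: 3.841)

15.188; not consistent

For a monohybrid cross between heterozygotes with complete dominance, the expected phenotypic ratio is 3:1.
Under the 3:1 hypothesis (Σ ratio = 4, N = 719):
  yellow: 719 × 3/4 = 539.25
  green: 719 × 1/4 = 179.75
χ² = Σ (O − E)² / E
  yellow: (494 − 539.25)² / 539.25 = 3.7971
  green: (225 − 179.75)² / 179.75 = 11.3912
χ² = 3.7971 + 11.3912 = 15.1883 ≈ 15.188
Degrees of freedom = 2 − 1 = 1; critical value at α = 0.05 is 3.841.
Since 15.188 > 3.841, we reject the null hypothesis — the data do not fit the 3:1 ratio.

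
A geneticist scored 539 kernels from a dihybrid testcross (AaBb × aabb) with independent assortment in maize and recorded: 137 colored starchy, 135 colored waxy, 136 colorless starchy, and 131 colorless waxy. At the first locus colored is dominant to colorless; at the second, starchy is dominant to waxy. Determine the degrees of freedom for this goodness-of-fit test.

3

A dihybrid testcross with independent assortment gives a 1:1:1:1 ratio.
A goodness-of-fit test with 4 phenotype classes has df = 4 − 1 = 3.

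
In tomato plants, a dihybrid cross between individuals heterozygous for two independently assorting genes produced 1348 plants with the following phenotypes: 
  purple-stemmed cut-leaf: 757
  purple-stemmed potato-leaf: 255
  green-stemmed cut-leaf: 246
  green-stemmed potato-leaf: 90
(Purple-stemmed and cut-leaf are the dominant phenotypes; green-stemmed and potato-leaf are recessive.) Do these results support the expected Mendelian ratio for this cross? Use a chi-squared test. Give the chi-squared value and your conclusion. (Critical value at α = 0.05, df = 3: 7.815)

A dihybrid F₂ with independent assortment and complete dominance at both loci gives a 9:3:3:1 phenotypic ratio.
The 9:3:3:1 ratio has 16 parts, so with N = 1348 the expected counts are:
  purple-stemmed cut-leaf: 1348 × 9/16 = 758.25
  purple-stemmed potato-leaf: 1348 × 3/16 = 252.75
  green-stemmed cut-leaf: 1348 × 3/16 = 252.75
  green-stemmed potato-leaf: 1348 × 1/16 = 84.25
χ² = Σ (O − E)² / E
  purple-stemmed cut-leaf: (757 − 758.25)² / 758.25 = 0.0021
  purple-stemmed potato-leaf: (255 − 252.75)² / 252.75 = 0.0200
  green-stemmed cut-leaf: (246 − 252.75)² / 252.75 = 0.1803
  green-stemmed potato-leaf: (90 − 84.25)² / 84.25 = 0.3924
χ² = 0.0021 + 0.0200 + 0.1803 + 0.3924 = 0.5948 ≈ 0.595
Degrees of freedom = 4 − 1 = 3; critical value at α = 0.05 is 7.815.
Since 0.595 < 7.815, we fail to reject the null hypothesis — the data are consistent with the 9:3:3:1 ratio.

0.595; consistent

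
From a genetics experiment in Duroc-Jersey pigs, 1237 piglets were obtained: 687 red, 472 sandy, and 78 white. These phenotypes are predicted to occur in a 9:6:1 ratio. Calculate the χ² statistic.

0.260

Total ratio parts = 16. Expected numbers out of 1237:
  red: 1237 × 9/16 = 695.8125
  sandy: 1237 × 6/16 = 463.875
  white: 1237 × 1/16 = 77.3125
χ² = Σ (O − E)² / E
  red: (687 − 695.8125)² / 695.8125 = 0.1116
  sandy: (472 − 463.875)² / 463.875 = 0.1423
  white: (78 − 77.3125)² / 77.3125 = 0.0061
χ² = 0.1116 + 0.1423 + 0.0061 = 0.260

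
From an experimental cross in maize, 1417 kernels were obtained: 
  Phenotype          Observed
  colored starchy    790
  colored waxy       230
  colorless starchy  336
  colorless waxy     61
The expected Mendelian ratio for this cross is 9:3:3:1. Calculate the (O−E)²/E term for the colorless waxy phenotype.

8.578

Under the 9:3:3:1 hypothesis (Σ ratio = 16, N = 1417):
  colored starchy: 1417 × 9/16 = 797.0625
  colored waxy: 1417 × 3/16 = 265.6875
  colorless starchy: 1417 × 3/16 = 265.6875
  colorless waxy: 1417 × 1/16 = 88.5625
Contribution of colorless waxy: (61 − 88.5625)² / 88.5625 = 8.5780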